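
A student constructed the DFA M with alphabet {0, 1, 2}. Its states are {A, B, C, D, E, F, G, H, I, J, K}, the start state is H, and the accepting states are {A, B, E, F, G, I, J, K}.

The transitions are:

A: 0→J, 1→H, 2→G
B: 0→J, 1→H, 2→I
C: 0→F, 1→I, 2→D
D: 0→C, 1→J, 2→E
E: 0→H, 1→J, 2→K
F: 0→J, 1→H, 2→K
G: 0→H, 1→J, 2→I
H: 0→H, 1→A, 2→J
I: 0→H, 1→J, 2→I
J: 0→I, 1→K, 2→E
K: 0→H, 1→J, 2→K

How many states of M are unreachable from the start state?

Starting at H and following transitions, the reachable set is {A, E, G, H, I, J, K}. That leaves B, C, D, F unreachable — 4 in total.

4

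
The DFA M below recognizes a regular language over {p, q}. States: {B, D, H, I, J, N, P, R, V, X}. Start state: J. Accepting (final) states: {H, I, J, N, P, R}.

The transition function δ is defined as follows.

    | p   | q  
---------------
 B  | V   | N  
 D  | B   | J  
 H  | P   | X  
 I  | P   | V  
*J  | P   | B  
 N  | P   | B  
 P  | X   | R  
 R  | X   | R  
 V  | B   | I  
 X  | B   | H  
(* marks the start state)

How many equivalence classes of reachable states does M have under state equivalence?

3

First remove the unreachable states {D}; 9 states remain.
P0 = {H,I,J,N,P,R} | {B,V,X}.
Refine {H,I,J,N,P,R} on symbol p: members go to different blocks, giving {H,I,J,N} and {P,R}.
The partition is now stable with 3 blocks: {H,I,J,N} | {B,V,X} | {P,R}.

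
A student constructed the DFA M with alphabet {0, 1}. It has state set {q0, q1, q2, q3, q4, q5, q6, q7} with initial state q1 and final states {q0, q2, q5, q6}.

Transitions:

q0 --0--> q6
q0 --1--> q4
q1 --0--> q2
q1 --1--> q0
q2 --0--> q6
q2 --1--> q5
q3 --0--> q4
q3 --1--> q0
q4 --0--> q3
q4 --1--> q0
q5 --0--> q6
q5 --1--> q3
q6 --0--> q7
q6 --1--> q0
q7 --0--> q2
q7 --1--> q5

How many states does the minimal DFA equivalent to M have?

Every state is reachable, so we keep all 8.
P0 = {q0,q2,q5,q6} | {q1,q3,q4,q7}.
On input 0, block {q0,q2,q5,q6} splits into {q0,q2,q5} and {q6}.
Refine {q0,q2,q5} on symbol 1: members go to different blocks, giving {q0,q5} and {q2}.
Split {q1,q3,q4,q7} by δ(·,0) → {q1,q7} and {q3,q4}.
The partition is now stable with 5 blocks: {q0,q5} | {q1,q7} | {q6} | {q2} | {q3,q4}.

5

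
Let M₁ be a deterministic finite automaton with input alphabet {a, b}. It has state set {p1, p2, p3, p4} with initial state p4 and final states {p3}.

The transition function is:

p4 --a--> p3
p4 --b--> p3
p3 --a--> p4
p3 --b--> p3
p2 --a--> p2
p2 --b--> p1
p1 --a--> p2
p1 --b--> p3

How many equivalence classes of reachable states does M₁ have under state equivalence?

2

Reachable states from the start: {p3,p4}. Unreachable: {p1,p2} — drop them.
P0 = {p3} | {p4}.
Stable partition: {p3} | {p4} — 2 equivalence classes.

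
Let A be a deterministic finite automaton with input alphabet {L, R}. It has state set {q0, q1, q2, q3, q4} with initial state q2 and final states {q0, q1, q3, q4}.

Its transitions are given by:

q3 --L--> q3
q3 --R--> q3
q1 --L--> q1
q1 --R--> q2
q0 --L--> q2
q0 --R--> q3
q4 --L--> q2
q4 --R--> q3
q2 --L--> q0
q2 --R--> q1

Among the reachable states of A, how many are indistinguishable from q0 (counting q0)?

Reachable states from the start: {q0,q1,q2,q3}. Unreachable: {q4} — drop them.
P0 = {q0,q1,q3} | {q2}.
Split {q0,q1,q3} by δ(·,L) → {q1,q3} and {q0}.
Refine {q1,q3} on symbol R: members go to different blocks, giving {q1} and {q3}.
The partition is now stable with 4 blocks: {q1} | {q2} | {q0} | {q3}.
State q0 belongs to the block {q0}, which has 1 states.

1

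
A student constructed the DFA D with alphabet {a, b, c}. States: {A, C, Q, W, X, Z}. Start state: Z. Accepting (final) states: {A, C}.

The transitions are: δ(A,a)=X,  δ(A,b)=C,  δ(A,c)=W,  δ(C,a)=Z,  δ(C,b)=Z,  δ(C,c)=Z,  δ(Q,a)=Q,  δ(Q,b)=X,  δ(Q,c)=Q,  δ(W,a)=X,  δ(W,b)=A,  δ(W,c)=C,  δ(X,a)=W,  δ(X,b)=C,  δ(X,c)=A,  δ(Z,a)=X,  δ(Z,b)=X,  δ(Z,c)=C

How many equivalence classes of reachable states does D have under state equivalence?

Reachable states from the start: {A,C,W,X,Z}. Unreachable: {Q} — drop them.
P0 = {A,C} | {W,X,Z}.
Refine {A,C} on symbol b: members go to different blocks, giving {C} and {A}.
On input b, block {W,X,Z} splits into {Z} and {X} and {W}.
The partition is now stable with 5 blocks: {C} | {Z} | {A} | {X} | {W}.

5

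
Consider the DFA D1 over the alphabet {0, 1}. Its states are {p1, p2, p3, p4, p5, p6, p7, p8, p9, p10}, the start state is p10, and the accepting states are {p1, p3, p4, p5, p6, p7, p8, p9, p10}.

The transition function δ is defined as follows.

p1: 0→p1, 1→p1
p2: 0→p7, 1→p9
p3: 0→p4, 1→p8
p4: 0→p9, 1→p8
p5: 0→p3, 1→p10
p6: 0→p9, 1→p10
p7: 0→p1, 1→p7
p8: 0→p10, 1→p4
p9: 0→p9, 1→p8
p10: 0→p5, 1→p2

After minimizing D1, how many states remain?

6

Reachable states from the start: {p1,p2,p3,p4,p5,p7,p8,p9,p10}. Unreachable: {p6} — drop them.
Initial partition by acceptance: {p1,p3,p4,p5,p7,p8,p9,p10} | {p2}.
On input 1, block {p1,p3,p4,p5,p7,p8,p9,p10} splits into {p1,p3,p4,p5,p7,p8,p9} and {p10}.
Refine {p1,p3,p4,p5,p7,p8,p9} on symbol 0: members go to different blocks, giving {p1,p3,p4,p5,p7,p9} and {p8}.
Split {p1,p3,p4,p5,p7,p9} by δ(·,1) → {p3,p4,p9} and {p1,p7} and {p5}.
The partition is now stable with 6 blocks: {p3,p4,p9} | {p2} | {p10} | {p8} | {p1,p7} | {p5}.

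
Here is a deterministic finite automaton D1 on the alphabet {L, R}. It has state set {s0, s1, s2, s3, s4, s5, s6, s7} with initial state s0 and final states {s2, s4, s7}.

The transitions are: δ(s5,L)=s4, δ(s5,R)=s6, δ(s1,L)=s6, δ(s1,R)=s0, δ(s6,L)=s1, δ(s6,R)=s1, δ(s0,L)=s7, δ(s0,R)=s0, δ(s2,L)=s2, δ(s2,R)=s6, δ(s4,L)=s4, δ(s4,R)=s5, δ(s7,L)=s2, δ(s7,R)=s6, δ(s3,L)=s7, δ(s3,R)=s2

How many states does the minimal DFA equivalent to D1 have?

First remove the unreachable states {s3,s4,s5}; 5 states remain.
Initial partition by acceptance: {s2,s7} | {s0,s1,s6}.
Split {s0,s1,s6} by δ(·,L) → {s1,s6} and {s0}.
Refine {s1,s6} on symbol R: members go to different blocks, giving {s1} and {s6}.
Stable partition: {s2,s7} | {s1} | {s0} | {s6} — 4 equivalence classes.

4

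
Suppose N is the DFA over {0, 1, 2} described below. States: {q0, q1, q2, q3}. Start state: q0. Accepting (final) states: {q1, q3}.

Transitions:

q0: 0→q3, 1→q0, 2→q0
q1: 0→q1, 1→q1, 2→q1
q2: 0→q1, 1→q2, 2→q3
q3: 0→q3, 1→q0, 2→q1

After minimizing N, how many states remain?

3

Reachable states from the start: {q0,q1,q3}. Unreachable: {q2} — drop them.
Start with accepting vs non-accepting: {q1,q3} | {q0}.
Split {q1,q3} by δ(·,1) → {q1} and {q3}.
No further refinement is possible. Final partition (3 blocks): {q1} | {q0} | {q3}.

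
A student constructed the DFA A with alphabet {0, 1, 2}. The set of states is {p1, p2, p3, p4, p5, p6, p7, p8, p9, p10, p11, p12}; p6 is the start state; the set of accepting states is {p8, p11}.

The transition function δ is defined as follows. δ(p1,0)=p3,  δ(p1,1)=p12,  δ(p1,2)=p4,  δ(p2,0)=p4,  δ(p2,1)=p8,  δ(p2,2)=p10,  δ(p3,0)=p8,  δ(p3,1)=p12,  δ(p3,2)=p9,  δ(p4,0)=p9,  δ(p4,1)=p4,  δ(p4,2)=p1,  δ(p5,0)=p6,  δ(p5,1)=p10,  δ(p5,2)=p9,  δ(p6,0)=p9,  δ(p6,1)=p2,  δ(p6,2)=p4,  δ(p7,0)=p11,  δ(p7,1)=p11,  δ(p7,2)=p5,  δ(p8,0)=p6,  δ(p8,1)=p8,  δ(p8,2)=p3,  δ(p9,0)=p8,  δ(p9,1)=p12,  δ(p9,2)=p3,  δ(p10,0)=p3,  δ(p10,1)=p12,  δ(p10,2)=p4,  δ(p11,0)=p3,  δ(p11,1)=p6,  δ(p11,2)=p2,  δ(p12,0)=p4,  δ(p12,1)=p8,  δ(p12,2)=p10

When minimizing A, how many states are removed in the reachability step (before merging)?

3

No path from p6 leads to p5, p7, p11; the other 9 states are all reachable.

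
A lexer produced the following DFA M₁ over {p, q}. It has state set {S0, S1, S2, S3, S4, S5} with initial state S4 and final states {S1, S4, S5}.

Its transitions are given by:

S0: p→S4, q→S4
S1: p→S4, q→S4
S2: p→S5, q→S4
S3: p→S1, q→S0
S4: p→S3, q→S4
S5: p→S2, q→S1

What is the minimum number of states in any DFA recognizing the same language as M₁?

States {S2,S5} cannot be reached from the start state, so discard them.
P0 = {S1,S4} | {S0,S3}.
Split {S1,S4} by δ(·,p) → {S1} and {S4}.
Refine {S0,S3} on symbol p: members go to different blocks, giving {S0} and {S3}.
The partition is now stable with 4 blocks: {S1} | {S0} | {S4} | {S3}.

4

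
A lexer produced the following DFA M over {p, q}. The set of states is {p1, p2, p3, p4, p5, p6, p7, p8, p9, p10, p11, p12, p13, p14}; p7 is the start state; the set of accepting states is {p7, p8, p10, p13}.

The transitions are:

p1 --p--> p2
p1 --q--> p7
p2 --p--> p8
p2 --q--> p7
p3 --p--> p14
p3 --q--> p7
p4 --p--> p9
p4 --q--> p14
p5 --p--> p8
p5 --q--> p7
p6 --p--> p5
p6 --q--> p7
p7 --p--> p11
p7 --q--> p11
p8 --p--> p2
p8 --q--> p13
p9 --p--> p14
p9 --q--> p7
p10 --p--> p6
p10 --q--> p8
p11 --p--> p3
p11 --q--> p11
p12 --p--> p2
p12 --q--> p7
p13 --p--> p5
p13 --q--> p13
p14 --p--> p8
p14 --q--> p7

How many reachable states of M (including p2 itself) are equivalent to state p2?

3

First remove the unreachable states {p1,p4,p6,p9,p10,p12}; 8 states remain.
Initial partition by acceptance: {p7,p8,p13} | {p2,p3,p5,p11,p14}.
On input q, block {p7,p8,p13} splits into {p8,p13} and {p7}.
On input p, block {p2,p3,p5,p11,p14} splits into {p2,p5,p14} and {p3,p11}.
Refine {p3,p11} on symbol p: members go to different blocks, giving {p3} and {p11}.
The partition is now stable with 5 blocks: {p8,p13} | {p2,p5,p14} | {p7} | {p3} | {p11}.
The equivalence class containing p2 is {p2,p5,p14}, of size 3.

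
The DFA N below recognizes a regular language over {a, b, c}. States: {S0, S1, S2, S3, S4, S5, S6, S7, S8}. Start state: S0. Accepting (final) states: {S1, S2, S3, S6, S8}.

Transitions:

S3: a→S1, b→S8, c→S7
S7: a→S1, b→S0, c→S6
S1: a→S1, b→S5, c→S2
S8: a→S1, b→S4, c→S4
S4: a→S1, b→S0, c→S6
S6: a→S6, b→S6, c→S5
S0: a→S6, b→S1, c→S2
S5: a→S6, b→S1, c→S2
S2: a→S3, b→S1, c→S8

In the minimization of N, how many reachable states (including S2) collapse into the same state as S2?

1

Every state is reachable, so we keep all 9.
Start with accepting vs non-accepting: {S1,S2,S3,S6,S8} | {S0,S4,S5,S7}.
Refine {S1,S2,S3,S6,S8} on symbol b: members go to different blocks, giving {S2,S3,S6} and {S1,S8}.
Refine {S2,S3,S6} on symbol a: members go to different blocks, giving {S2,S6} and {S3}.
On input a, block {S2,S6} splits into {S2} and {S6}.
Refine {S0,S4,S5,S7} on symbol a: members go to different blocks, giving {S0,S5} and {S4,S7}.
Split {S1,S8} by δ(·,b) → {S1} and {S8}.
No further refinement is possible. Final partition (7 blocks): {S2} | {S0,S5} | {S1} | {S3} | {S6} | {S4,S7} | {S8}.
The equivalence class containing S2 is {S2}, of size 1.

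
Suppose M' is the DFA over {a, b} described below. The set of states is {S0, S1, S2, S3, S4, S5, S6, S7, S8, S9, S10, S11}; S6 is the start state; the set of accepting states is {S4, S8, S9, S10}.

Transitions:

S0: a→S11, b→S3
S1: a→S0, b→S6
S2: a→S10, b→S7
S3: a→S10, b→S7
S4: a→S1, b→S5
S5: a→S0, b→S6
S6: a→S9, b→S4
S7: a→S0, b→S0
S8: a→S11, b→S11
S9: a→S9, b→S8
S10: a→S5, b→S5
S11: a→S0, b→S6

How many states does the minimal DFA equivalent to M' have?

First remove the unreachable states {S2}; 11 states remain.
Start with accepting vs non-accepting: {S4,S8,S9,S10} | {S0,S1,S3,S5,S6,S7,S11}.
Refine {S4,S8,S9,S10} on symbol a: members go to different blocks, giving {S4,S8,S10} and {S9}.
Split {S0,S1,S3,S5,S6,S7,S11} by δ(·,a) → {S0,S1,S5,S7,S11} and {S3} and {S6}.
Refine {S0,S1,S5,S7,S11} on symbol b: members go to different blocks, giving {S1,S5,S11} and {S0} and {S7}.
The partition is now stable with 7 blocks: {S4,S8,S10} | {S1,S5,S11} | {S9} | {S3} | {S6} | {S0} | {S7}.

7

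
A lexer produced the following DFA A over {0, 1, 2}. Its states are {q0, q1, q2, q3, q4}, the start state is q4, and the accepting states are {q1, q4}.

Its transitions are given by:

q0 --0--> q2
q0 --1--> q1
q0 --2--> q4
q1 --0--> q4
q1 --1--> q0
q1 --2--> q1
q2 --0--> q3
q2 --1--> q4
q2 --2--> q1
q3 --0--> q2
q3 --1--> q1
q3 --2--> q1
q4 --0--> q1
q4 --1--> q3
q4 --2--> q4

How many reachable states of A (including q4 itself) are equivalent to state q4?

Start with accepting vs non-accepting: {q1,q4} | {q0,q2,q3}.
No further refinement is possible. Final partition (2 blocks): {q1,q4} | {q0,q2,q3}.
State q4 belongs to the block {q1,q4}, which has 2 states.

2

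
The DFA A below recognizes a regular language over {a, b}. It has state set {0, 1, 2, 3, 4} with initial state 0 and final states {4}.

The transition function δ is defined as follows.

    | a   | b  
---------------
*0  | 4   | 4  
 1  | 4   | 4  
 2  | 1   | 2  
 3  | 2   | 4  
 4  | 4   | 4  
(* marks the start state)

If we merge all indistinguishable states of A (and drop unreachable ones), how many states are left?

States {1,2,3} cannot be reached from the start state, so discard them.
P0 = {4} | {0}.
The partition is now stable with 2 blocks: {4} | {0}.

2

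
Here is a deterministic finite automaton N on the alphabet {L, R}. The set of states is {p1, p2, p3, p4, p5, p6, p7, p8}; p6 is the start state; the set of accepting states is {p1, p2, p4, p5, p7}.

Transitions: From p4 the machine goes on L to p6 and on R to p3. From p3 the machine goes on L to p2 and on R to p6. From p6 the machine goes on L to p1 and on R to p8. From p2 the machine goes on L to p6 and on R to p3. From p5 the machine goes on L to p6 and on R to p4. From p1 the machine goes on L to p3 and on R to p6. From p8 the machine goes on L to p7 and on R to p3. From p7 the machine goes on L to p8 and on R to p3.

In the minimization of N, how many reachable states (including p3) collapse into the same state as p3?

3

First remove the unreachable states {p4,p5}; 6 states remain.
Initial partition by acceptance: {p1,p2,p7} | {p3,p6,p8}.
No further refinement is possible. Final partition (2 blocks): {p1,p2,p7} | {p3,p6,p8}.
The equivalence class containing p3 is {p3,p6,p8}, of size 3.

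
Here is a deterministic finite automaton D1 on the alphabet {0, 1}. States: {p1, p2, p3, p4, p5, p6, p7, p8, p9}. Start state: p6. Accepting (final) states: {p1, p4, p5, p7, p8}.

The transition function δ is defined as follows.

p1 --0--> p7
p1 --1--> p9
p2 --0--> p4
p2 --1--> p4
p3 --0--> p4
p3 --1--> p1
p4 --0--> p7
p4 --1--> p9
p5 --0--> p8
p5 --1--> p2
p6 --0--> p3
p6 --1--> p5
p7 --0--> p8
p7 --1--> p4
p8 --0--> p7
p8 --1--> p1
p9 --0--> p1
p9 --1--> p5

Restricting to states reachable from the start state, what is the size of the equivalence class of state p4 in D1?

3

P0 = {p1,p4,p5,p7,p8} | {p2,p3,p6,p9}.
On input 1, block {p1,p4,p5,p7,p8} splits into {p1,p4,p5} and {p7,p8}.
Split {p2,p3,p6,p9} by δ(·,0) → {p2,p3,p9} and {p6}.
The partition is now stable with 4 blocks: {p1,p4,p5} | {p2,p3,p9} | {p7,p8} | {p6}.
The equivalence class containing p4 is {p1,p4,p5}, of size 3.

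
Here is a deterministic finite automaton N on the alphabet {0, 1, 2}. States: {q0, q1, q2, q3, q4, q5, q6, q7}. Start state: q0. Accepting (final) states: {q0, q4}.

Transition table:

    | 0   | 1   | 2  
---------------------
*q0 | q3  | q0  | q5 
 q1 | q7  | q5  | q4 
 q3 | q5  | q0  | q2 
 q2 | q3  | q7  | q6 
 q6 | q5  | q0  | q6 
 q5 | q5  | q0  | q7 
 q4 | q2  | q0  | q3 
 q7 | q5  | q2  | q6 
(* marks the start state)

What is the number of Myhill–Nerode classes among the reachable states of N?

Reachable states from the start: {q0,q2,q3,q5,q6,q7}. Unreachable: {q1,q4} — drop them.
Start with accepting vs non-accepting: {q0} | {q2,q3,q5,q6,q7}.
On input 1, block {q2,q3,q5,q6,q7} splits into {q3,q5,q6} and {q2,q7}.
Refine {q3,q5,q6} on symbol 2: members go to different blocks, giving {q3,q5} and {q6}.
No further refinement is possible. Final partition (4 blocks): {q0} | {q3,q5} | {q2,q7} | {q6}.

4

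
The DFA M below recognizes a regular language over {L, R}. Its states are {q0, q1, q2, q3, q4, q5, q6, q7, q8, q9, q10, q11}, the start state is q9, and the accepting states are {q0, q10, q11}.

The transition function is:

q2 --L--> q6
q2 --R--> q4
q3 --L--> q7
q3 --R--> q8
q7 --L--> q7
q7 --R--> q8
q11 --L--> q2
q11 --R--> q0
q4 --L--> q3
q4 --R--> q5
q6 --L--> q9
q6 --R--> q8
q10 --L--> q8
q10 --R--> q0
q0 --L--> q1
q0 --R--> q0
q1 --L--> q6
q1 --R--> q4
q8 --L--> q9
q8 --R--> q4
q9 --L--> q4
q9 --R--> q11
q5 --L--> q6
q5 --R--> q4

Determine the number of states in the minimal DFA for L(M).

7

First remove the unreachable states {q10}; 11 states remain.
P0 = {q0,q11} | {q1,q2,q3,q4,q5,q6,q7,q8,q9}.
Refine {q1,q2,q3,q4,q5,q6,q7,q8,q9} on symbol R: members go to different blocks, giving {q1,q2,q3,q4,q5,q6,q7,q8} and {q9}.
Split {q1,q2,q3,q4,q5,q6,q7,q8} by δ(·,L) → {q1,q2,q3,q4,q5,q7} and {q6,q8}.
On input L, block {q1,q2,q3,q4,q5,q7} splits into {q1,q2,q5} and {q3,q4,q7}.
On input R, block {q6,q8} splits into {q6} and {q8}.
Refine {q3,q4,q7} on symbol R: members go to different blocks, giving {q3,q7} and {q4}.
No further refinement is possible. Final partition (7 blocks): {q0,q11} | {q1,q2,q5} | {q9} | {q6} | {q3,q7} | {q8} | {q4}.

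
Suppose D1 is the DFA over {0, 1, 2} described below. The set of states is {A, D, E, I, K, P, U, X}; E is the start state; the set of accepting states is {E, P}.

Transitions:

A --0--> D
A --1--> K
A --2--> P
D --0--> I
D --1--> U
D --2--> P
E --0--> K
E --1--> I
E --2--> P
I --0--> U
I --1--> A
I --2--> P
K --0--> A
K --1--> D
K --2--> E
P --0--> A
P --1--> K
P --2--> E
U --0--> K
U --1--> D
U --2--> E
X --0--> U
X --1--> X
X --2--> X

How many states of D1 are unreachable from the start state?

1

No path from E leads to X; the other 7 states are all reachable.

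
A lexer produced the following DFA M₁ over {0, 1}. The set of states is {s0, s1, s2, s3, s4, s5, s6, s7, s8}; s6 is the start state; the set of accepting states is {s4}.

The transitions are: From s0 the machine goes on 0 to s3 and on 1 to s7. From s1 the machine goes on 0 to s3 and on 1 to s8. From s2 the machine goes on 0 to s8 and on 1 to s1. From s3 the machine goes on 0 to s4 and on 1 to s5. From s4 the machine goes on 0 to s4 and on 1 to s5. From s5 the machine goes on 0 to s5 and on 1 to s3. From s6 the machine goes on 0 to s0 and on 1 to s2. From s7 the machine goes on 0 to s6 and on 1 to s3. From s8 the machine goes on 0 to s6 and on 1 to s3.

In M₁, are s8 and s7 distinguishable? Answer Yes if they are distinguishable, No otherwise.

No

All states are reachable from the start state.
P0 = {s4} | {s0,s1,s2,s3,s5,s6,s7,s8}.
On input 0, block {s0,s1,s2,s3,s5,s6,s7,s8} splits into {s0,s1,s2,s5,s6,s7,s8} and {s3}.
Split {s0,s1,s2,s5,s6,s7,s8} by δ(·,0) → {s2,s5,s6,s7,s8} and {s0,s1}.
Split {s2,s5,s6,s7,s8} by δ(·,0) → {s2,s5,s7,s8} and {s6}.
Refine {s2,s5,s7,s8} on symbol 0: members go to different blocks, giving {s2,s5} and {s7,s8}.
Split {s2,s5} by δ(·,0) → {s2} and {s5}.
The partition is now stable with 7 blocks: {s4} | {s2} | {s3} | {s0,s1} | {s6} | {s7,s8} | {s5}.
s8 and s7 lie in the same block of the stable partition, so they are equivalent — no string distinguishes them.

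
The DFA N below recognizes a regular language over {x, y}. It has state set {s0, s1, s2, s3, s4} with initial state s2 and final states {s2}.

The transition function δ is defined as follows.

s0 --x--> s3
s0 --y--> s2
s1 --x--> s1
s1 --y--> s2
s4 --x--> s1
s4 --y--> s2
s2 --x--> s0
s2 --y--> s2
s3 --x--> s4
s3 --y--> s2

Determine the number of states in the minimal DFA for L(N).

2

Start with accepting vs non-accepting: {s2} | {s0,s1,s3,s4}.
The partition is now stable with 2 blocks: {s2} | {s0,s1,s3,s4}.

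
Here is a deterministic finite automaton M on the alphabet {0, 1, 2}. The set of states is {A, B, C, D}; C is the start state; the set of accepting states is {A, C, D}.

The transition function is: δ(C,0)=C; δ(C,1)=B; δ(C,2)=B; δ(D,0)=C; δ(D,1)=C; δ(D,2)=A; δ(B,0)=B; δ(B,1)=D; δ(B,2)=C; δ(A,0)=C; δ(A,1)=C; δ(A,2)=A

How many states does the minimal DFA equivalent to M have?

3

P0 = {A,C,D} | {B}.
Split {A,C,D} by δ(·,1) → {A,D} and {C}.
No further refinement is possible. Final partition (3 blocks): {A,D} | {B} | {C}.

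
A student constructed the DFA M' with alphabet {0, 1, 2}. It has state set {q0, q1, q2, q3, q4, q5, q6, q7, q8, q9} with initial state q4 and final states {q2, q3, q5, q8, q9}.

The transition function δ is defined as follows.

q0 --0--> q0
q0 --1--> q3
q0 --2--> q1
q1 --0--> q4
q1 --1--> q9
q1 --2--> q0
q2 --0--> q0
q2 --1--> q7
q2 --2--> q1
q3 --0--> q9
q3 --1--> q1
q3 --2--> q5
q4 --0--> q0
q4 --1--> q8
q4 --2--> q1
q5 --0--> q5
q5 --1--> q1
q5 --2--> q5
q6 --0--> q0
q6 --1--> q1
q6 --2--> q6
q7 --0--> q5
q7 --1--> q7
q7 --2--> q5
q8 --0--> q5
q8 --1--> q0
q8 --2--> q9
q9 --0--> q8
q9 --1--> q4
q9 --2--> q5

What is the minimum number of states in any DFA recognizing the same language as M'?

Reachable states from the start: {q0,q1,q3,q4,q5,q8,q9}. Unreachable: {q2,q6,q7} — drop them.
P0 = {q3,q5,q8,q9} | {q0,q1,q4}.
Stable partition: {q3,q5,q8,q9} | {q0,q1,q4} — 2 equivalence classes.

2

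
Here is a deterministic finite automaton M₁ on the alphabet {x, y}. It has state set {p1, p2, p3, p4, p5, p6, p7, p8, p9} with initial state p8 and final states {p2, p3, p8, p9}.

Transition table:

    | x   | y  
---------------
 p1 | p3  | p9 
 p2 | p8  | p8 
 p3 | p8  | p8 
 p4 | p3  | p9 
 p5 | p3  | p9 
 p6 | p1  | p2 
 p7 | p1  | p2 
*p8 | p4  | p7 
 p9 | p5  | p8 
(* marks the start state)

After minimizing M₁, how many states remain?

First remove the unreachable states {p6}; 8 states remain.
Start with accepting vs non-accepting: {p2,p3,p8,p9} | {p1,p4,p5,p7}.
Split {p2,p3,p8,p9} by δ(·,x) → {p2,p3} and {p8,p9}.
Split {p1,p4,p5,p7} by δ(·,x) → {p1,p4,p5} and {p7}.
Refine {p8,p9} on symbol y: members go to different blocks, giving {p8} and {p9}.
The partition is now stable with 5 blocks: {p2,p3} | {p1,p4,p5} | {p8} | {p7} | {p9}.

5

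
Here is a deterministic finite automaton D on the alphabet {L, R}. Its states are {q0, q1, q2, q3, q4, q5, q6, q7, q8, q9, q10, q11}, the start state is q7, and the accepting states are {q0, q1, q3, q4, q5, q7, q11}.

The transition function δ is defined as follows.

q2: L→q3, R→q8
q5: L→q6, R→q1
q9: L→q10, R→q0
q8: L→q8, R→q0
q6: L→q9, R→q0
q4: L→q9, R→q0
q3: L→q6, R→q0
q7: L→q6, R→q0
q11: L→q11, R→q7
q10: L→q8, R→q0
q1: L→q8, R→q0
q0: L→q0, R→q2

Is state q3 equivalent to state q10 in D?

No

States {q1,q4,q5,q11} cannot be reached from the start state, so discard them.
Start with accepting vs non-accepting: {q0,q3,q7} | {q2,q6,q8,q9,q10}.
Refine {q0,q3,q7} on symbol L: members go to different blocks, giving {q3,q7} and {q0}.
On input L, block {q2,q6,q8,q9,q10} splits into {q6,q8,q9,q10} and {q2}.
No further refinement is possible. Final partition (4 blocks): {q3,q7} | {q6,q8,q9,q10} | {q0} | {q2}.
q3 and q10 end up in different blocks, so they are distinguishable. For instance, the string 'ε' is accepted from only q3.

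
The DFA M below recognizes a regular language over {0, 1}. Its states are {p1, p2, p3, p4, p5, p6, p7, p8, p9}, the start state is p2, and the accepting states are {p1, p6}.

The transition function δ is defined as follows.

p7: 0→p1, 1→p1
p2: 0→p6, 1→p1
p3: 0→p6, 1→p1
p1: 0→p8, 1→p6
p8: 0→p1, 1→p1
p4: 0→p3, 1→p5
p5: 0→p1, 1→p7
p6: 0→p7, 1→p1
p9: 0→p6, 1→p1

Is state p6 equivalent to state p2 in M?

Reachable states from the start: {p1,p2,p6,p7,p8}. Unreachable: {p3,p4,p5,p9} — drop them.
P0 = {p1,p6} | {p2,p7,p8}.
The partition is now stable with 2 blocks: {p1,p6} | {p2,p7,p8}.
p6 and p2 end up in different blocks, so they are distinguishable. For instance, the string 'ε' is accepted from only p6.

No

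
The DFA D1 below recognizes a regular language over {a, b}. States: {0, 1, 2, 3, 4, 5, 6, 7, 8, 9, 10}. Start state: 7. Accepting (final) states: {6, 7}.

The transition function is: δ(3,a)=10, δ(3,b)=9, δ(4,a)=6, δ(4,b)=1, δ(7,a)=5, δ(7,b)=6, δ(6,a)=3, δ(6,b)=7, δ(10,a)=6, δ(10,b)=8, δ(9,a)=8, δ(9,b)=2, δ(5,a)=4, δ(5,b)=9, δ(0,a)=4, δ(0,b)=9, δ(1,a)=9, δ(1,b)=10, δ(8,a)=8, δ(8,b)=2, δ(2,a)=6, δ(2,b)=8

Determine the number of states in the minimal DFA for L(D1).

4

States {0} cannot be reached from the start state, so discard them.
P0 = {6,7} | {1,2,3,4,5,8,9,10}.
On input a, block {1,2,3,4,5,8,9,10} splits into {1,3,5,8,9} and {2,4,10}.
Split {1,3,5,8,9} by δ(·,a) → {1,8,9} and {3,5}.
The partition is now stable with 4 blocks: {6,7} | {1,8,9} | {2,4,10} | {3,5}.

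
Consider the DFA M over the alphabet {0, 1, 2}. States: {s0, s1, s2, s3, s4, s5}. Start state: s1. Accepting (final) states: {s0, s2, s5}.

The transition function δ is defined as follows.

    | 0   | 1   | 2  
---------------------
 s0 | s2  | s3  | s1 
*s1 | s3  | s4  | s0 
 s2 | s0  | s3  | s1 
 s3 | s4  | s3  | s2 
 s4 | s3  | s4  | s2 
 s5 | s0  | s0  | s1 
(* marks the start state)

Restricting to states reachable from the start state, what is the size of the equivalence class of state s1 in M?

First remove the unreachable states {s5}; 5 states remain.
Initial partition by acceptance: {s0,s2} | {s1,s3,s4}.
Stable partition: {s0,s2} | {s1,s3,s4} — 2 equivalence classes.
The equivalence class containing s1 is {s1,s3,s4}, of size 3.

3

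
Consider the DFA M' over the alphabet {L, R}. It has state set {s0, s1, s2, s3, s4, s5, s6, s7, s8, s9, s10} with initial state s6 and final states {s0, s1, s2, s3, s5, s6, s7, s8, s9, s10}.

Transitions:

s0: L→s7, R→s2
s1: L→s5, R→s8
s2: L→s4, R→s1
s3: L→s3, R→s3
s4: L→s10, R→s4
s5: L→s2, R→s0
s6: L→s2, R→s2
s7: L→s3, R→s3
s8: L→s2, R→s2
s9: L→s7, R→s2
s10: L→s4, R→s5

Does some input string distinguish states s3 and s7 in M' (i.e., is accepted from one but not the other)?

No

Reachable states from the start: {s0,s1,s2,s3,s4,s5,s6,s7,s8,s10}. Unreachable: {s9} — drop them.
Start with accepting vs non-accepting: {s0,s1,s2,s3,s5,s6,s7,s8,s10} | {s4}.
Refine {s0,s1,s2,s3,s5,s6,s7,s8,s10} on symbol L: members go to different blocks, giving {s0,s1,s3,s5,s6,s7,s8} and {s2,s10}.
Split {s0,s1,s3,s5,s6,s7,s8} by δ(·,L) → {s0,s1,s3,s7} and {s5,s6,s8}.
Refine {s0,s1,s3,s7} on symbol L: members go to different blocks, giving {s0,s3,s7} and {s1}.
Split {s0,s3,s7} by δ(·,R) → {s3,s7} and {s0}.
On input R, block {s2,s10} splits into {s2} and {s10}.
Split {s5,s6,s8} by δ(·,R) → {s6,s8} and {s5}.
Stable partition: {s3,s7} | {s4} | {s2} | {s6,s8} | {s1} | {s0} | {s10} | {s5} — 8 equivalence classes.
s3 and s7 lie in the same block of the stable partition, so they are equivalent — no string distinguishes them.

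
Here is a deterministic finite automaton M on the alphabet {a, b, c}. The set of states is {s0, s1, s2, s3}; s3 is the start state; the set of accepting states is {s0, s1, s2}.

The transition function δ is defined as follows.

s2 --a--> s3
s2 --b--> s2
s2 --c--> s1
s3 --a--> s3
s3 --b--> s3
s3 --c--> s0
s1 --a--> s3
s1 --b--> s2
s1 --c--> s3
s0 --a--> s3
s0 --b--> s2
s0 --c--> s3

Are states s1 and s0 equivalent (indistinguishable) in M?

P0 = {s0,s1,s2} | {s3}.
Split {s0,s1,s2} by δ(·,c) → {s0,s1} and {s2}.
Stable partition: {s0,s1} | {s3} | {s2} — 3 equivalence classes.
s1 and s0 lie in the same block of the stable partition, so they are equivalent — no string distinguishes them.

Yes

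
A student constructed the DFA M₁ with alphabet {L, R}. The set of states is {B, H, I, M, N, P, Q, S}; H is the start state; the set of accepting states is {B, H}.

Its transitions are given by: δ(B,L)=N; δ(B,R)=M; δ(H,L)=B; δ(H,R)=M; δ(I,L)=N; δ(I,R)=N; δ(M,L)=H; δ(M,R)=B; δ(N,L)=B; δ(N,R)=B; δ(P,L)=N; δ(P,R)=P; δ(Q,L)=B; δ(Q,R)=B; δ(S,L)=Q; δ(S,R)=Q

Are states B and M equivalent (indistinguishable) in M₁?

No

First remove the unreachable states {I,P,Q,S}; 4 states remain.
Start with accepting vs non-accepting: {B,H} | {M,N}.
Split {B,H} by δ(·,L) → {H} and {B}.
Refine {M,N} on symbol L: members go to different blocks, giving {N} and {M}.
No further refinement is possible. Final partition (4 blocks): {H} | {N} | {B} | {M}.
B and M end up in different blocks, so they are distinguishable. For instance, the string 'ε' is accepted from only B.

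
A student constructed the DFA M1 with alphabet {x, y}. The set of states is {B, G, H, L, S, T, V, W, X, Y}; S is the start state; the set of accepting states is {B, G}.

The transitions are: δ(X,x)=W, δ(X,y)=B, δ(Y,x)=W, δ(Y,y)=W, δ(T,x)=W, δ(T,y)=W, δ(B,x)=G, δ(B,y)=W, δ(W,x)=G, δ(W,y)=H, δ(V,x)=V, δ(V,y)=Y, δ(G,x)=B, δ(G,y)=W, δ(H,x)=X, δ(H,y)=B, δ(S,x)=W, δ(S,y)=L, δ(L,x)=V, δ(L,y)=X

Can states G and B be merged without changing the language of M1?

Reachable states from the start: {B,G,H,L,S,V,W,X,Y}. Unreachable: {T} — drop them.
P0 = {B,G} | {H,L,S,V,W,X,Y}.
Refine {H,L,S,V,W,X,Y} on symbol x: members go to different blocks, giving {H,L,S,V,X,Y} and {W}.
On input x, block {H,L,S,V,X,Y} splits into {S,X,Y} and {H,L,V}.
Split {S,X,Y} by δ(·,y) → {S} and {Y} and {X}.
Refine {H,L,V} on symbol x: members go to different blocks, giving {L,V} and {H}.
Split {L,V} by δ(·,y) → {L} and {V}.
No further refinement is possible. Final partition (8 blocks): {B,G} | {S} | {W} | {L} | {Y} | {X} | {H} | {V}.
G and B lie in the same block of the stable partition, so they are equivalent — no string distinguishes them.

Yes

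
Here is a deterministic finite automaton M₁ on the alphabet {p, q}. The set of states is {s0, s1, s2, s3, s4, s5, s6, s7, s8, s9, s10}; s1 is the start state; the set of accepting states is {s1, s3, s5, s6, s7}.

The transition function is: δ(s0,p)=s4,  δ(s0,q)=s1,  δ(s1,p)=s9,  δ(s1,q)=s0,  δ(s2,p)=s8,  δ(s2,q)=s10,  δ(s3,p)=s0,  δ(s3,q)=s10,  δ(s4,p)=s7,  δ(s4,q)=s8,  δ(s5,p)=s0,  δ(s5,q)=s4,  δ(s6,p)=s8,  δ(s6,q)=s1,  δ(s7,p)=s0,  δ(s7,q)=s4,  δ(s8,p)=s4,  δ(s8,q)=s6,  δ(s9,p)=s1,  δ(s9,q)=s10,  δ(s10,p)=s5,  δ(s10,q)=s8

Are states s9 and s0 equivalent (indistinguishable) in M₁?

States {s2,s3} cannot be reached from the start state, so discard them.
P0 = {s1,s5,s6,s7} | {s0,s4,s8,s9,s10}.
Refine {s1,s5,s6,s7} on symbol q: members go to different blocks, giving {s1,s5,s7} and {s6}.
Split {s0,s4,s8,s9,s10} by δ(·,p) → {s4,s9,s10} and {s0,s8}.
Split {s1,s5,s7} by δ(·,p) → {s5,s7} and {s1}.
On input p, block {s4,s9,s10} splits into {s4,s10} and {s9}.
Split {s0,s8} by δ(·,q) → {s0} and {s8}.
Stable partition: {s5,s7} | {s4,s10} | {s6} | {s0} | {s1} | {s9} | {s8} — 7 equivalence classes.
s9 and s0 end up in different blocks, so they are distinguishable. For instance, the string 'p' is accepted from only s9.

No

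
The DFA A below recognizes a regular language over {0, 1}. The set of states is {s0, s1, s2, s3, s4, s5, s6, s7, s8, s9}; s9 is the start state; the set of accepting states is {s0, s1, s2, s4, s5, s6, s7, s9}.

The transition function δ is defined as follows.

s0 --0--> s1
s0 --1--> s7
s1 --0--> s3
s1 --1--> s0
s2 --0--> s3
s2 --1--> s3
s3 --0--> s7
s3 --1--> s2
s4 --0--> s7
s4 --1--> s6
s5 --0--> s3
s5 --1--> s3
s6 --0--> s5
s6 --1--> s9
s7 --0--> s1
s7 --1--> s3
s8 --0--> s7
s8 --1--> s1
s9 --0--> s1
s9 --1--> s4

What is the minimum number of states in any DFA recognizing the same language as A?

8

States {s8} cannot be reached from the start state, so discard them.
Initial partition by acceptance: {s0,s1,s2,s4,s5,s6,s7,s9} | {s3}.
On input 0, block {s0,s1,s2,s4,s5,s6,s7,s9} splits into {s0,s4,s6,s7,s9} and {s1,s2,s5}.
Refine {s0,s4,s6,s7,s9} on symbol 0: members go to different blocks, giving {s0,s6,s7,s9} and {s4}.
Refine {s0,s6,s7,s9} on symbol 1: members go to different blocks, giving {s0,s6} and {s7} and {s9}.
Split {s0,s6} by δ(·,1) → {s0} and {s6}.
Refine {s1,s2,s5} on symbol 1: members go to different blocks, giving {s2,s5} and {s1}.
Stable partition: {s0} | {s3} | {s2,s5} | {s4} | {s7} | {s9} | {s6} | {s1} — 8 equivalence classes.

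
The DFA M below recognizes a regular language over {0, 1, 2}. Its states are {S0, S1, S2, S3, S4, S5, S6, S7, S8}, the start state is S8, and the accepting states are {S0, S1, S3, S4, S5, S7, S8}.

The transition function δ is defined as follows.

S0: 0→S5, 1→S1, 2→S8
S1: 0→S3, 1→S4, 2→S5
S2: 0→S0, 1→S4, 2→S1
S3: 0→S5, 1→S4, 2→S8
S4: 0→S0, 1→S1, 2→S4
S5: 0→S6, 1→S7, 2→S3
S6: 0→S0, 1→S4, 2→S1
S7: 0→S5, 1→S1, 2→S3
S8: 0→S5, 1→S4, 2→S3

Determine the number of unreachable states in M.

BFS from S8 reaches {S0, S1, S3, S4, S5, S6, S7, S8}; the 1 state(s) S2 are never visited.

1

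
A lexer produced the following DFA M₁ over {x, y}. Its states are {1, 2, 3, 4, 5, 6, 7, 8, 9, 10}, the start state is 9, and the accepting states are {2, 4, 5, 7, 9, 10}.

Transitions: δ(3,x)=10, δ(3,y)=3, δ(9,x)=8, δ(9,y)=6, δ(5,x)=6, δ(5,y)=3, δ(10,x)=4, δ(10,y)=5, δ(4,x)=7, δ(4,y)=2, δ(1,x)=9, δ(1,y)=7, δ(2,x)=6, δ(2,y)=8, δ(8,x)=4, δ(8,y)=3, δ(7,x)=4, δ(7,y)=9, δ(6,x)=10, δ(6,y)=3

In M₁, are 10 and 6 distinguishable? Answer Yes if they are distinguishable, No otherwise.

Yes

Reachable states from the start: {2,3,4,5,6,7,8,9,10}. Unreachable: {1} — drop them.
Start with accepting vs non-accepting: {2,4,5,7,9,10} | {3,6,8}.
On input x, block {2,4,5,7,9,10} splits into {2,5,9} and {4,7,10}.
Stable partition: {2,5,9} | {3,6,8} | {4,7,10} — 3 equivalence classes.
10 and 6 end up in different blocks, so they are distinguishable. For instance, the string 'ε' is accepted from only 10.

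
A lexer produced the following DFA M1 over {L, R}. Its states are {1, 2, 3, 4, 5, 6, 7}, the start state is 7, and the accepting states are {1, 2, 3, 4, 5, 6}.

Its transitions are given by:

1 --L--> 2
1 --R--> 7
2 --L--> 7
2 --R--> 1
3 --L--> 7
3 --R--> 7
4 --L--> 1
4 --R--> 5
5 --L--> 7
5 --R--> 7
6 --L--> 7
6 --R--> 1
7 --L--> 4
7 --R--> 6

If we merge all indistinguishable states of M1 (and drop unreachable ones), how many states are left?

States {3} cannot be reached from the start state, so discard them.
Start with accepting vs non-accepting: {1,2,4,5,6} | {7}.
Split {1,2,4,5,6} by δ(·,L) → {2,5,6} and {1,4}.
Refine {2,5,6} on symbol R: members go to different blocks, giving {2,6} and {5}.
Split {1,4} by δ(·,L) → {1} and {4}.
No further refinement is possible. Final partition (5 blocks): {2,6} | {7} | {1} | {5} | {4}.

5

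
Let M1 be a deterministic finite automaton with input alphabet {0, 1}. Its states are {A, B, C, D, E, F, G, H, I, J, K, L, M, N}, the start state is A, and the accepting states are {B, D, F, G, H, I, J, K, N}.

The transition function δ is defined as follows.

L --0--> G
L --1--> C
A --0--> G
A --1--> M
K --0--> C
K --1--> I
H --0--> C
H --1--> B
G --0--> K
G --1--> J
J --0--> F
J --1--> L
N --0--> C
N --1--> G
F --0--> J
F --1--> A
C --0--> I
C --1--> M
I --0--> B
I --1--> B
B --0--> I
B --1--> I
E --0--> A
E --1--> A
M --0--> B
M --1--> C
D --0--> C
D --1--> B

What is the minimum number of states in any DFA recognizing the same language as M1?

Reachable states from the start: {A,B,C,F,G,I,J,K,L,M}. Unreachable: {D,E,H,N} — drop them.
P0 = {B,F,G,I,J,K} | {A,C,L,M}.
Refine {B,F,G,I,J,K} on symbol 0: members go to different blocks, giving {B,F,G,I,J} and {K}.
On input 0, block {B,F,G,I,J} splits into {B,F,I,J} and {G}.
On input 1, block {B,F,I,J} splits into {B,I} and {F,J}.
Refine {A,C,L,M} on symbol 0: members go to different blocks, giving {A,L} and {C,M}.
No further refinement is possible. Final partition (6 blocks): {B,I} | {A,L} | {K} | {G} | {F,J} | {C,M}.

6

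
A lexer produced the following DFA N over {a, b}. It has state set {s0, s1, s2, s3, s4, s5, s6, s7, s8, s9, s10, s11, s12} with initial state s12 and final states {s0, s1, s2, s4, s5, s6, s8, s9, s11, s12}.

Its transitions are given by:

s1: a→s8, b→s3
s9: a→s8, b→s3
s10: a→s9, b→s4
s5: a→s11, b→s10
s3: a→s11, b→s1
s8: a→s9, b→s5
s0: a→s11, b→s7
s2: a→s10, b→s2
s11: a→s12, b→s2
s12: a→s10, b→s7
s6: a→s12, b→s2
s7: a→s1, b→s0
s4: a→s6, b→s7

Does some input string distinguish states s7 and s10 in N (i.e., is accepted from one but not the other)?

No

P0 = {s0,s1,s2,s4,s5,s6,s8,s9,s11,s12} | {s3,s7,s10}.
Split {s0,s1,s2,s4,s5,s6,s8,s9,s11,s12} by δ(·,a) → {s0,s1,s4,s5,s6,s8,s9,s11} and {s2,s12}.
Refine {s0,s1,s4,s5,s6,s8,s9,s11} on symbol a: members go to different blocks, giving {s0,s1,s4,s5,s8,s9} and {s6,s11}.
Refine {s0,s1,s4,s5,s8,s9} on symbol a: members go to different blocks, giving {s0,s4,s5} and {s1,s8,s9}.
Refine {s3,s7,s10} on symbol a: members go to different blocks, giving {s7,s10} and {s3}.
On input b, block {s2,s12} splits into {s2} and {s12}.
Split {s1,s8,s9} by δ(·,b) → {s1,s9} and {s8}.
No further refinement is possible. Final partition (8 blocks): {s0,s4,s5} | {s7,s10} | {s2} | {s6,s11} | {s1,s9} | {s3} | {s12} | {s8}.
s7 and s10 lie in the same block of the stable partition, so they are equivalent — no string distinguishes them.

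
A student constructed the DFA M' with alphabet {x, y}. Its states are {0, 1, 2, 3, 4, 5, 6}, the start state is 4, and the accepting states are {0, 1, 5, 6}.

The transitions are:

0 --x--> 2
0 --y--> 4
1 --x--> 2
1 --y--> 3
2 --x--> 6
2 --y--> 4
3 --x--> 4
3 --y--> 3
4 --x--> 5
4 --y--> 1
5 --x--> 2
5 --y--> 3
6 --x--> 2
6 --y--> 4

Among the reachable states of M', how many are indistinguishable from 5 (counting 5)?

2

Reachable states from the start: {1,2,3,4,5,6}. Unreachable: {0} — drop them.
Initial partition by acceptance: {1,5,6} | {2,3,4}.
On input x, block {2,3,4} splits into {2,4} and {3}.
On input y, block {1,5,6} splits into {1,5} and {6}.
Split {2,4} by δ(·,x) → {2} and {4}.
Stable partition: {1,5} | {2} | {3} | {6} | {4} — 5 equivalence classes.
The equivalence class containing 5 is {1,5}, of size 2.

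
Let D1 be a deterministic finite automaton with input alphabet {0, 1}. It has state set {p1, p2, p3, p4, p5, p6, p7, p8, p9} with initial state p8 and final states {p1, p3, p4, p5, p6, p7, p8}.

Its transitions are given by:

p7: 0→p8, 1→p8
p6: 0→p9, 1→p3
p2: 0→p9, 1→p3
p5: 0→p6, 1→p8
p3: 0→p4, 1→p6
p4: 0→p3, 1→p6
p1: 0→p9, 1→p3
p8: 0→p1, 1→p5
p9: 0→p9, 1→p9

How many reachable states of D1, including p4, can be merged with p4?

2

First remove the unreachable states {p2,p7}; 7 states remain.
Initial partition by acceptance: {p1,p3,p4,p5,p6,p8} | {p9}.
Split {p1,p3,p4,p5,p6,p8} by δ(·,0) → {p3,p4,p5,p8} and {p1,p6}.
On input 0, block {p3,p4,p5,p8} splits into {p3,p4} and {p5,p8}.
No further refinement is possible. Final partition (4 blocks): {p3,p4} | {p9} | {p1,p6} | {p5,p8}.
The equivalence class containing p4 is {p3,p4}, of size 2.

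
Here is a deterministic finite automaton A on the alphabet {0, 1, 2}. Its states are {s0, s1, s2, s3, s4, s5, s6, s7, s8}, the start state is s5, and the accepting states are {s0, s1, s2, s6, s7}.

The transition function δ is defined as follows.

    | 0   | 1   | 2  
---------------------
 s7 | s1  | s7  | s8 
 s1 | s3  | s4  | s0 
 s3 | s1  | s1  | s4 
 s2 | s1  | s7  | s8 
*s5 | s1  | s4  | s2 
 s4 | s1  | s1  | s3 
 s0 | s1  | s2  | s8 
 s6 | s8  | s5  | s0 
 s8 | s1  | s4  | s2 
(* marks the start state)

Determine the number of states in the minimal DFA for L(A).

Reachable states from the start: {s0,s1,s2,s3,s4,s5,s7,s8}. Unreachable: {s6} — drop them.
P0 = {s0,s1,s2,s7} | {s3,s4,s5,s8}.
On input 0, block {s0,s1,s2,s7} splits into {s0,s2,s7} and {s1}.
Refine {s3,s4,s5,s8} on symbol 1: members go to different blocks, giving {s3,s4} and {s5,s8}.
No further refinement is possible. Final partition (4 blocks): {s0,s2,s7} | {s3,s4} | {s1} | {s5,s8}.

4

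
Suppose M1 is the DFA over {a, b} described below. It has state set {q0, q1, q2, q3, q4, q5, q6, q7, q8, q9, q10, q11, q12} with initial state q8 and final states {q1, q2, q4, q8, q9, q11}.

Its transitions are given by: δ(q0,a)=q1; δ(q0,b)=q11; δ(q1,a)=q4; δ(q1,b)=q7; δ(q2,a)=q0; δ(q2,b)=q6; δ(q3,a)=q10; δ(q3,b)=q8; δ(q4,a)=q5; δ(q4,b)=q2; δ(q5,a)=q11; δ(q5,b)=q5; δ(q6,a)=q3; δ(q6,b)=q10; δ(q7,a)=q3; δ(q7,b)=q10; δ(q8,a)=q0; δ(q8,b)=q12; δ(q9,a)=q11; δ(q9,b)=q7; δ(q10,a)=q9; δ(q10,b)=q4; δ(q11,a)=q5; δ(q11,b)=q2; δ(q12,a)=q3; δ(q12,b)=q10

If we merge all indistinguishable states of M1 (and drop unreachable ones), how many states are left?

7

All states are reachable from the start state.
Start with accepting vs non-accepting: {q1,q2,q4,q8,q9,q11} | {q0,q3,q5,q6,q7,q10,q12}.
Refine {q1,q2,q4,q8,q9,q11} on symbol a: members go to different blocks, giving {q2,q4,q8,q11} and {q1,q9}.
Split {q2,q4,q8,q11} by δ(·,b) → {q2,q8} and {q4,q11}.
Refine {q0,q3,q5,q6,q7,q10,q12} on symbol a: members go to different blocks, giving {q3,q6,q7,q12} and {q0,q10} and {q5}.
Refine {q3,q6,q7,q12} on symbol a: members go to different blocks, giving {q6,q7,q12} and {q3}.
No further refinement is possible. Final partition (7 blocks): {q2,q8} | {q6,q7,q12} | {q1,q9} | {q4,q11} | {q0,q10} | {q5} | {q3}.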